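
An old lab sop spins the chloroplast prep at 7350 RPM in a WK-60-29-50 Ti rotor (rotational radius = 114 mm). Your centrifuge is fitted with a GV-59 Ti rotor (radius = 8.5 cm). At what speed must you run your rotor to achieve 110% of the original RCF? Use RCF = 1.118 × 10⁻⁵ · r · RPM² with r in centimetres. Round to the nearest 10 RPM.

Original rotor: r = 114 mm = 11.4 cm
RCF = 1.118 × 10⁻⁵ × r × N²
RCF_original = 1.118 × 10⁻⁵ × 11.4 × (7350)² = 1.118 × 10⁻⁵ × 11.4 × 54,022,500 ≈ 6,885.3 × g
Target RCF = 1.1 × 6,885.3 ≈ 7,573.8 × g
7,573.8 = 1.118 × 10⁻⁵ × 8.5 × N²
N² = 7,573.8 / (9.503 × 10⁻⁵) = 79,699,042
N ≈ √79,699,042 ≈ 8,927.4

≈ 8930 RPM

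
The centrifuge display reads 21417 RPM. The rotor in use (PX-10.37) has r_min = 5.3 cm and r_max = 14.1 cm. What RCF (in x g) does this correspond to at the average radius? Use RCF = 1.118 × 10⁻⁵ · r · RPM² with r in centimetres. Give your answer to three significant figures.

49700 x g

r_avg = (5.3 + 14.1) / 2 = 9.7 cm
RCF = 1.118 × 10⁻⁵ × 9.7 × (21417)² = 1.118 × 10⁻⁵ × 9.7 × 458,687,889 ≈ 49,742.9 × g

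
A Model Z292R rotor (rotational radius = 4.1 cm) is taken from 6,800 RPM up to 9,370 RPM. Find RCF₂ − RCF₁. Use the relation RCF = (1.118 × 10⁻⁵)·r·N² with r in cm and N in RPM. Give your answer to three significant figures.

≈ 1900 x g

RCF₁ = 1.118 × 10⁻⁵ × 4.1 × (6800)² = 1.118 × 10⁻⁵ × 4.1 × 46,240,000 ≈ 2,119.5 × g
RCF₂ = 1.118 × 10⁻⁵ × 4.1 × (9370)² = 1.118 × 10⁻⁵ × 4.1 × 87,796,900 ≈ 4,024.4 × g
Increase = 4,024.4 − 2,119.5 = 1,904.9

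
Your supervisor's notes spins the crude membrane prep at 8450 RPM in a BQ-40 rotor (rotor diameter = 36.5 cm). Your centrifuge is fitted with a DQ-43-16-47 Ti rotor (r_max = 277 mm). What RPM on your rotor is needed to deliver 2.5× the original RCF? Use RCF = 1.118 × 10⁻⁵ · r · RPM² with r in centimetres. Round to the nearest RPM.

10845 RPM

Original rotor: r = 36.5 / 2 = 18.25 cm
RCF_original = 1.118 × 10⁻⁵ × 18.25 × (8450)² = 1.118 × 10⁻⁵ × 18.25 × 71,402,500 ≈ 14,568.6 × g
Target RCF = 2.5 × 14,568.6 ≈ 36,421.5 × g
Your rotor: r = 277 mm = 27.7 cm
36,421.5 = 1.118 × 10⁻⁵ × 27.7 × N²
N² = 36,421.5 / (30.9686 × 10⁻⁵) = 117,607,835
N ≈ √117,607,835 ≈ 10,844.7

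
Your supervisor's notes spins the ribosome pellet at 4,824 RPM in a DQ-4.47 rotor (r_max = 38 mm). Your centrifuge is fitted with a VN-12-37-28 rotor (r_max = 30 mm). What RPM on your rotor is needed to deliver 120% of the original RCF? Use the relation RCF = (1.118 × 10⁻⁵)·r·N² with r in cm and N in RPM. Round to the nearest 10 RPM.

Original rotor: r = 38 mm = 3.8 cm
RCF_original = 1.118 × 10⁻⁵ × 3.8 × (4824)² = 1.118 × 10⁻⁵ × 3.8 × 23,270,976 ≈ 988.6 × g
Target RCF = 1.2 × 988.6 ≈ 1,186.3 × g
Your rotor: r = 30 mm = 3.0 cm
1,186.3 = 1.118 × 10⁻⁵ × 3 × N²
N² = 1,186.3 / (3.354 × 10⁻⁵) = 35,369,708
N ≈ √35,369,708 ≈ 5,947.2

≈ 5950 RPM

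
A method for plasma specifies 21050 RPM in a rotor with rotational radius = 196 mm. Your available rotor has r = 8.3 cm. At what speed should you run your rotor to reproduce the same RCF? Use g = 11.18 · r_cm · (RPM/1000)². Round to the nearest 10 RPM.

≈ 32350 RPM

Original rotor: r = 196 mm = 19.6 cm
RCF_original = 11.18 × 19.6 × (21.05)² = 11.18 × 19.6 × 443.1025 ≈ 97,096.2 × g
97,096.2 = 11.18 × 8.3 × (N/1000)²
(N/1000)² = 97,096.2 / 92.794 = 1046.363
N = 1000 × √1046.363 ≈ 32,347.5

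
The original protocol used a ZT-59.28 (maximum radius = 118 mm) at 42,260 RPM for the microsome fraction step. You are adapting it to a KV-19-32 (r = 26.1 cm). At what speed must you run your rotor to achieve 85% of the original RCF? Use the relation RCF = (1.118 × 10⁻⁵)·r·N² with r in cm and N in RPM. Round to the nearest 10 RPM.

Original rotor: r = 118 mm = 11.8 cm
RCF_original = 1.118 × 10⁻⁵ × 11.8 × (42260)² = 1.118 × 10⁻⁵ × 11.8 × 1,785,907,600 ≈ 235,604.1 × g
Target RCF = 0.85 × 235,604.1 ≈ 200,263.5 × g
200,263.5 = 1.118 × 10⁻⁵ × 26.1 × N²
N² = 200,263.5 / (29.1798 × 10⁻⁵) = 686,308,679
N ≈ √686,308,679 ≈ 26,197.5

≈ 26200 RPM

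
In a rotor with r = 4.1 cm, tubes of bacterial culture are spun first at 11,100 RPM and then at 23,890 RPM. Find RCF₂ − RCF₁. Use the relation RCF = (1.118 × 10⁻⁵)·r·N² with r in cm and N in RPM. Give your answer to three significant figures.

≈ 20500 x g

RCF₁ = 1.118 × 10⁻⁵ × 4.1 × (11100)² = 1.118 × 10⁻⁵ × 4.1 × 123,210,000 ≈ 5,647.7 × g
RCF₂ = 1.118 × 10⁻⁵ × 4.1 × (23890)² = 1.118 × 10⁻⁵ × 4.1 × 570,732,100 ≈ 26,161.2 × g
Increase = 26,161.2 − 5,647.7 = 20,513.5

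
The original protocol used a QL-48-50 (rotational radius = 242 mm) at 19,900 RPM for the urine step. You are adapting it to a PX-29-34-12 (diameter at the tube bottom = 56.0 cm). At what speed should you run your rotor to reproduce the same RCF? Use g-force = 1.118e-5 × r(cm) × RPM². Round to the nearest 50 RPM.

Original rotor: r = 242 mm = 24.2 cm
RCF = 1.118 × 10⁻⁵ × r × N²
RCF_original = 1.118 × 10⁻⁵ × 24.2 × (19900)² = 1.118 × 10⁻⁵ × 24.2 × 396,010,000 ≈ 107,142.9 × g
Your rotor: r = 56.0 / 2 = 28 cm
107,142.9 = 1.118 × 10⁻⁵ × 28 × N²
N² = 107,142.9 / (31.304 × 10⁻⁵) = 342,265,845
N ≈ √342,265,845 ≈ 18,500.4

18500 RPM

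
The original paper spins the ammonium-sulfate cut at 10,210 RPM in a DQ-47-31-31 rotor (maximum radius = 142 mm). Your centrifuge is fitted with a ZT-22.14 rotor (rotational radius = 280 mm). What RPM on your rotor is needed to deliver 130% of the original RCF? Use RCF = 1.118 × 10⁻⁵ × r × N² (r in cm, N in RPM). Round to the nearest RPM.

8290 RPM

Original rotor: r = 142 mm = 14.2 cm
RCF = 1.118 × 10⁻⁵ × r × N²
RCF_original = 1.118 × 10⁻⁵ × 14.2 × (10210)² = 1.118 × 10⁻⁵ × 14.2 × 104,244,100 ≈ 16,549.4 × g
Target RCF = 1.3 × 16,549.4 ≈ 21,514.2 × g
Your rotor: r = 280 mm = 28.0 cm
21,514.2 = 1.118 × 10⁻⁵ × 28 × N²
N² = 21,514.2 / (31.304 × 10⁻⁵) = 68,726,680
N ≈ √68,726,680 ≈ 8,290.2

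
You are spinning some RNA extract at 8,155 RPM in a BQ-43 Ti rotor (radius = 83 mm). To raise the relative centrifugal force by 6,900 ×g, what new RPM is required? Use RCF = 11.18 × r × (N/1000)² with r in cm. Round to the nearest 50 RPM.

N₂ ≈ 11850 RPM

r = 83 mm = 8.3 cm
Current RCF = 11.18 × 8.3 × (8.155)² = 11.18 × 8.3 × 66.504025 ≈ 6,171.2 × g
Target RCF = 6,171.2 + 6,900 = 13,071.2 × g
(N/1000)² = 13,071.2 / 92.794 = 140.8626
N = 1000 × √140.8626 ≈ 11,868.6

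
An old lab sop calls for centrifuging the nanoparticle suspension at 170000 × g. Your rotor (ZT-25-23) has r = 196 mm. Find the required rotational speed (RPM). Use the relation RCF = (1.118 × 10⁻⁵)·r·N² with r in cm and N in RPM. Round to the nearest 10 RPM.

r = 196 mm = 19.6 cm
170,000 = 1.118 × 10⁻⁵ × 19.6 × N²
N² = 170,000 / (21.9128 × 10⁻⁵) = 775,802,271
N ≈ √775,802,271 ≈ 27,853.2

27850 RPM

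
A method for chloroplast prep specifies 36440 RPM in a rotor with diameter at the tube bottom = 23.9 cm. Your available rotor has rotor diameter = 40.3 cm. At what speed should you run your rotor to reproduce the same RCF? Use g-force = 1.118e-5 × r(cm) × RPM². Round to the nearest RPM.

≈ 28062 RPM

Original rotor: r = 23.9 / 2 = 11.95 cm
RCF_original = 1.118 × 10⁻⁵ × 11.95 × (36440)² = 1.118 × 10⁻⁵ × 11.95 × 1,327,873,600 ≈ 177,405.2 × g
Your rotor: r = 40.3 / 2 = 20.15 cm
177,405.2 = 1.118 × 10⁻⁵ × 20.15 × N²
N² = 177,405.2 / (22.5277 × 10⁻⁵) = 787,498,058
N ≈ √787,498,058 ≈ 28,062.4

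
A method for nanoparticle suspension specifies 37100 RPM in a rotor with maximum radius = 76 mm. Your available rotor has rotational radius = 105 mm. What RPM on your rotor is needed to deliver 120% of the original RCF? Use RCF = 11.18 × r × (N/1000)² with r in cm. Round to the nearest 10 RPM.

Original rotor: r = 76 mm = 7.6 cm
RCF = 11.18 × r × (N/1000)²
RCF_original = 11.18 × 7.6 × (37.1)² = 11.18 × 7.6 × 1,376.41 ≈ 116,950.8 × g
Target RCF = 1.2 × 116,950.8 ≈ 140,341 × g
Your rotor: r = 105 mm = 10.5 cm
140,341 = 11.18 × 10.5 × (N/1000)²
(N/1000)² = 140,341 / 117.39 = 1195.511
N = 1000 × √1195.511 ≈ 34,576.2

≈ 34580 RPM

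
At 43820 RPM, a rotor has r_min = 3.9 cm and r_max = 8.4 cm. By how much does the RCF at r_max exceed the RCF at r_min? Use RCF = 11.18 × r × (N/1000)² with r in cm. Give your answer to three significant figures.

ΔRCF ≈ 96600 × g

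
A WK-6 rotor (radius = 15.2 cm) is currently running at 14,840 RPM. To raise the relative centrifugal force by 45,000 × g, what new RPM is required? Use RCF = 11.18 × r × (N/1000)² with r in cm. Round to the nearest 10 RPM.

N₂ ≈ 22020 RPM

Current RCF = 11.18 × 15.2 × (14.84)² = 11.18 × 15.2 × 220.2256 ≈ 37,424.3 × g
Target RCF = 37,424.3 + 45,000 = 82,424.3 × g
(N/1000)² = 82,424.3 / 169.936 = 485.0314
N = 1000 × √485.0314 ≈ 22,023.4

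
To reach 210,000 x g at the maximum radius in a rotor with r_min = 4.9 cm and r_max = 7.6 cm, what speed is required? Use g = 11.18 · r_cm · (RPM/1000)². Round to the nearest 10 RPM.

N ≈ 49710 RPM

Use r_max = 7.6 cm.
RCF = 11.18 × r × (N/1000)²
210,000 = 11.18 × 7.6 × (N/1000)²
(N/1000)² = 210,000 / 84.968 = 2471.519
N = 1000 × √2471.519 ≈ 49,714.4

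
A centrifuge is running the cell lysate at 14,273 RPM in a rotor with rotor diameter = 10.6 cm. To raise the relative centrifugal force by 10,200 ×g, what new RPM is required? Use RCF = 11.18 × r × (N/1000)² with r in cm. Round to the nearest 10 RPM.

r = 10.6 / 2 = 5.3 cm
Current RCF = 11.18 × 5.3 × (14.273)² = 11.18 × 5.3 × 203.718529 ≈ 12,071.1 × g
Target RCF = 12,071.1 + 10,200 = 22,271.1 × g
(N/1000)² = 22,271.1 / 59.254 = 375.8582
N = 1000 × √375.8582 ≈ 19,387.1

19390 RPM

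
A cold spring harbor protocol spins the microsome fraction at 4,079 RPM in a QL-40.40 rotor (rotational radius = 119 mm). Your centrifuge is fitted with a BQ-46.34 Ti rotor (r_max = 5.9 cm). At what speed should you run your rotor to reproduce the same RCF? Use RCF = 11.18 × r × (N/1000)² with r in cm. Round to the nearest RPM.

5793 RPM

Original rotor: r = 119 mm = 11.9 cm
RCF_original = 11.18 × 11.9 × (4.079)² = 11.18 × 11.9 × 16.638241 ≈ 2,213.6 × g
2,213.6 = 11.18 × 5.9 × (N/1000)²
(N/1000)² = 2,213.6 / 65.962 = 33.55872
N = 1000 × √33.55872 ≈ 5,793.0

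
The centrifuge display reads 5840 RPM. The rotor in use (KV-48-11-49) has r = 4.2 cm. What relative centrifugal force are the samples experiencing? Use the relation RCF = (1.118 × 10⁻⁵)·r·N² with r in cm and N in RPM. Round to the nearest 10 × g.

≈ 1600 g

RCF = 1.118 × 10⁻⁵ × r × N²
RCF = 1.118 × 10⁻⁵ × 4.2 × (5840)² = 1.118 × 10⁻⁵ × 4.2 × 34,105,600 ≈ 1,601.5 × g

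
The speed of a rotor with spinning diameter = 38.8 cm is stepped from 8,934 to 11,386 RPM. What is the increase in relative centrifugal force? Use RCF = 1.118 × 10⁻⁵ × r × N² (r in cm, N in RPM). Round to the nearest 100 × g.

r = 38.8 / 2 = 19.4 cm
RCF₁ = 1.118 × 10⁻⁵ × 19.4 × (8934)² = 1.118 × 10⁻⁵ × 19.4 × 79,816,356 ≈ 17,311.5 × g
RCF₂ = 1.118 × 10⁻⁵ × 19.4 × (11386)² = 1.118 × 10⁻⁵ × 19.4 × 129,640,996 ≈ 28,118.1 × g
Increase = 28,118.1 − 17,311.5 = 10,806.6

10800 ×g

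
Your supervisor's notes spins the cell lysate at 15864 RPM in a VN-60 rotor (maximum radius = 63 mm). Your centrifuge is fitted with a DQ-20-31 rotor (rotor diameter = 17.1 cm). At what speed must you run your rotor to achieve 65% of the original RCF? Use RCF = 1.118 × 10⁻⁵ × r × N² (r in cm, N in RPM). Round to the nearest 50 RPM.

≈ 11000 RPM

Original rotor: r = 63 mm = 6.3 cm
RCF_original = 1.118 × 10⁻⁵ × 6.3 × (15864)² = 1.118 × 10⁻⁵ × 6.3 × 251,666,496 ≈ 17,725.9 × g
Target RCF = 0.65 × 17,725.9 ≈ 11,521.8 × g
Your rotor: r = 17.1 / 2 = 8.55 cm
11,521.8 = 1.118 × 10⁻⁵ × 8.55 × N²
N² = 11,521.8 / (9.5589 × 10⁻⁵) = 120,534,790
N ≈ √120,534,790 ≈ 10,978.8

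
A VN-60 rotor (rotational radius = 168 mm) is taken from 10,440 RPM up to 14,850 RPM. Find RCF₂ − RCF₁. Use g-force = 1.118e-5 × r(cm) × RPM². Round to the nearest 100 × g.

≈ 20900 × g

r = 168 mm = 16.8 cm
RCF₁ = 1.118 × 10⁻⁵ × 16.8 × (10440)² = 1.118 × 10⁻⁵ × 16.8 × 108,993,600 ≈ 20,471.6 × g
RCF₂ = 1.118 × 10⁻⁵ × 16.8 × (14850)² = 1.118 × 10⁻⁵ × 16.8 × 220,522,500 ≈ 41,419.4 × g
Increase = 41,419.4 − 20,471.6 = 20,947.8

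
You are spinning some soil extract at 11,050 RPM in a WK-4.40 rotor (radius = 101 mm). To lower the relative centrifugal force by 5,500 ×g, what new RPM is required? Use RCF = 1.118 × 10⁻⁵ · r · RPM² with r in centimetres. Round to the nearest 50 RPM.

N₂ ≈ 8550 RPM

r = 101 mm = 10.1 cm
Current RCF = 1.118 × 10⁻⁵ × 10.1 × (11050)² = 1.118 × 10⁻⁵ × 10.1 × 122,102,500 ≈ 13,787.6 × g
Target RCF = 13,787.6 − 5,500 = 8,287.6 × g
N² = 8,287.6 / (11.2918 × 10⁻⁵) = 73,394,853
N ≈ √73,394,853 ≈ 8,567.1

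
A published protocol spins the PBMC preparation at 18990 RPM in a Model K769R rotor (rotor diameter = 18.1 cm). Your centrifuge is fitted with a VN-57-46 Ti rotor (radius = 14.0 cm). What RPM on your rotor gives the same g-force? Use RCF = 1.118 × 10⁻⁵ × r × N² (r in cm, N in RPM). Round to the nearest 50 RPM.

Original rotor: r = 18.1 / 2 = 9.05 cm
RCF_original = 1.118 × 10⁻⁵ × 9.05 × (18990)² = 1.118 × 10⁻⁵ × 9.05 × 360,620,100 ≈ 36,487.2 × g
36,487.2 = 1.118 × 10⁻⁵ × 14 × N²
N² = 36,487.2 / (15.652 × 10⁻⁵) = 233,115,257
N ≈ √233,115,257 ≈ 15,268.1

≈ 15250 RPM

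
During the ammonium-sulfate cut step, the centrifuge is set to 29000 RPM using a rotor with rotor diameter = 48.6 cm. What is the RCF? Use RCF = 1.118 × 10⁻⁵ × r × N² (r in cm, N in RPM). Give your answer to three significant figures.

≈ 228000 g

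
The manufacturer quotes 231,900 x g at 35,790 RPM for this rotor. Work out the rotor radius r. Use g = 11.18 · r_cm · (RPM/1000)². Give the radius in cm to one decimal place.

≈ 16.2 cm

231900 = 11.18 × r × (35.79)²
r = 231900 / (11.18 × 1280.9241) = 231900 / 14320.73 ≈ 16.193 cm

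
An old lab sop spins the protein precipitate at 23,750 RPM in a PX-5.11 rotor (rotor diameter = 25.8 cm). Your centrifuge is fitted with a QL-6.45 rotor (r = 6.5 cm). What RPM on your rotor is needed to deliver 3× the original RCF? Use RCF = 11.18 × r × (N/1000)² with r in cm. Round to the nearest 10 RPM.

Original rotor: r = 25.8 / 2 = 12.9 cm
RCF_original = 11.18 × 12.9 × (23.75)² = 11.18 × 12.9 × 564.0625 ≈ 81,350.2 × g
Target RCF = 3 × 81,350.2 ≈ 244,050.6 × g
244,050.6 = 11.18 × 6.5 × (N/1000)²
(N/1000)² = 244,050.6 / 72.67 = 3358.34
N = 1000 × √3358.34 ≈ 57,951.2

57950 RPM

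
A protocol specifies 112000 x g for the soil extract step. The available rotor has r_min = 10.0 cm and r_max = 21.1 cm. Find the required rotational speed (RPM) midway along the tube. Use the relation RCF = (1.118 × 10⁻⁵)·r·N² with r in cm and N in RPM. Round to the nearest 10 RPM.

25380 RPM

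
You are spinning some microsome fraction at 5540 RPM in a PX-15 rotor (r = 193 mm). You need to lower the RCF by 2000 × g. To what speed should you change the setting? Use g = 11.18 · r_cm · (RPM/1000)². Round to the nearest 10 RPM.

r = 193 mm = 19.3 cm
Current RCF = 11.18 × 19.3 × (5.54)² = 11.18 × 19.3 × 30.6916 ≈ 6,622.4 × g
Target RCF = 6,622.4 − 2,000 = 4,622.4 × g
(N/1000)² = 4,622.4 / 215.774 = 21.42241
N = 1000 × √21.42241 ≈ 4,628.4

N₂ ≈ 4630 RPM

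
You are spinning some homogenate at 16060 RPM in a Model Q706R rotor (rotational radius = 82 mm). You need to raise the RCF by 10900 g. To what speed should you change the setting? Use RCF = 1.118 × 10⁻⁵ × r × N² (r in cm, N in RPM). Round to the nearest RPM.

r = 82 mm = 8.2 cm
Current RCF = 1.118 × 10⁻⁵ × 8.2 × (16060)² = 1.118 × 10⁻⁵ × 8.2 × 257,923,600 ≈ 23,645.4 × g
Target RCF = 23,645.4 + 10,900 = 34,545.4 × g
N² = 34,545.4 / (9.1676 × 10⁻⁵) = 376,820,542
N ≈ √376,820,542 ≈ 19,411.9

N₂ ≈ 19412 RPM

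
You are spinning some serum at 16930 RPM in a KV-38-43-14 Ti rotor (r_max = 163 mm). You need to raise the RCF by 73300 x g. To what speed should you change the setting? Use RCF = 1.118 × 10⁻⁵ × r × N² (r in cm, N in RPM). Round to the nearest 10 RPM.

r = 163 mm = 16.3 cm
Current RCF = 1.118 × 10⁻⁵ × 16.3 × (16930)² = 1.118 × 10⁻⁵ × 16.3 × 286,624,900 ≈ 52,232.8 × g
Target RCF = 52,232.8 + 73,300 = 125,532.8 × g
N² = 125,532.8 / (18.2234 × 10⁻⁵) = 688,854,989
N ≈ √688,854,989 ≈ 26,246.0

26250 RPM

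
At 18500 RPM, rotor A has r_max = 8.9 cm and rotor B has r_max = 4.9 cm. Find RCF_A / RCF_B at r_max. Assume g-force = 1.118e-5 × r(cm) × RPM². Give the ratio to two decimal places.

At fixed N, RCF ∝ r, so RCF_A/RCF_B = r_A/r_B = 8.9 / 4.9 = 1.8163.

1.82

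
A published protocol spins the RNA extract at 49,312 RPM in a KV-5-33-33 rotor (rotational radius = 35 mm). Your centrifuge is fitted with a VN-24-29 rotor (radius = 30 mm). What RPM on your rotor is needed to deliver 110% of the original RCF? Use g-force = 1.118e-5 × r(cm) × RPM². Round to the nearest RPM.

≈ 55863 RPM

Original rotor: r = 35 mm = 3.5 cm
RCF_original = 1.118 × 10⁻⁵ × 3.5 × (49312)² = 1.118 × 10⁻⁵ × 3.5 × 2,431,673,344 ≈ 95,151.4 × g
Target RCF = 1.1 × 95,151.4 ≈ 104,666.5 × g
Your rotor: r = 30 mm = 3.0 cm
104,666.5 = 1.118 × 10⁻⁵ × 3 × N²
N² = 104,666.5 / (3.354 × 10⁻⁵) = 3,120,646,989
N ≈ √3,120,646,989 ≈ 55,862.8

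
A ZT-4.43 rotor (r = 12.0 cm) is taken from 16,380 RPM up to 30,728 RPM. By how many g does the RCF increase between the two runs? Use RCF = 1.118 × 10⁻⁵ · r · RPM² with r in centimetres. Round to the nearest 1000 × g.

91000 g

RCF₁ = 1.118 × 10⁻⁵ × 12 × (16380)² = 1.118 × 10⁻⁵ × 12 × 268,304,400 ≈ 35,995.7 × g
RCF₂ = 1.118 × 10⁻⁵ × 12 × (30728)² = 1.118 × 10⁻⁵ × 12 × 944,209,984 ≈ 126,675.2 × g
Increase = 126,675.2 − 35,995.7 = 90,679.5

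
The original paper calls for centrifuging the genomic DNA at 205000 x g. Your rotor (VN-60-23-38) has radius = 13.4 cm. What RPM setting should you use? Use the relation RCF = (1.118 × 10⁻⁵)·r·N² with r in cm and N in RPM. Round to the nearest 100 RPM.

205,000 = 1.118 × 10⁻⁵ × 13.4 × N²
N² = 205,000 / (14.9812 × 10⁻⁵) = 1,368,381,705
N ≈ √1,368,381,705 ≈ 36,991.6

≈ 37000 RPM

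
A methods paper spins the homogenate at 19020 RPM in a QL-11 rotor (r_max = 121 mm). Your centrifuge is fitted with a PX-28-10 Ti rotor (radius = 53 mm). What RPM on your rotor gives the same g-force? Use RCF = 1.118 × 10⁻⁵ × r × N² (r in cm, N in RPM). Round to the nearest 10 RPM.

28740 RPM

Original rotor: r = 121 mm = 12.1 cm
RCF = 1.118 × 10⁻⁵ × r × N²
RCF_original = 1.118 × 10⁻⁵ × 12.1 × (19020)² = 1.118 × 10⁻⁵ × 12.1 × 361,760,400 ≈ 48,938.2 × g
Your rotor: r = 53 mm = 5.3 cm
48,938.2 = 1.118 × 10⁻⁵ × 5.3 × N²
N² = 48,938.2 / (5.9254 × 10⁻⁵) = 825,905,424
N ≈ √825,905,424 ≈ 28,738.6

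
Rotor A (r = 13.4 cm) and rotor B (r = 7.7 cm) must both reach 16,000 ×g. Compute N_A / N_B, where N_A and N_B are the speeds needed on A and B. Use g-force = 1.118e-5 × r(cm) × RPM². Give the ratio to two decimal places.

0.76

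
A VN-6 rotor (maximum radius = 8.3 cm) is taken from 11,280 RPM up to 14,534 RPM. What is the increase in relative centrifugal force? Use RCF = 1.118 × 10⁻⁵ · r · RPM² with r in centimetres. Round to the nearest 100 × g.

7800 x g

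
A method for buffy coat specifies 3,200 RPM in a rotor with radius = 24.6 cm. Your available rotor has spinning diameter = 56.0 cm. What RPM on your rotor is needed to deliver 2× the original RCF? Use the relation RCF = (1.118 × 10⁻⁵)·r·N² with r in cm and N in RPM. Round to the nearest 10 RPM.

4240 RPM

RCF = 1.118 × 10⁻⁵ × r × N²
RCF_original = 1.118 × 10⁻⁵ × 24.6 × (3200)² = 1.118 × 10⁻⁵ × 24.6 × 10,240,000 ≈ 2,816.3 × g
Target RCF = 2 × 2,816.3 ≈ 5,632.6 × g
Your rotor: r = 56.0 / 2 = 28 cm
5,632.6 = 1.118 × 10⁻⁵ × 28 × N²
N² = 5,632.6 / (31.304 × 10⁻⁵) = 17,993,228
N ≈ √17,993,228 ≈ 4,241.8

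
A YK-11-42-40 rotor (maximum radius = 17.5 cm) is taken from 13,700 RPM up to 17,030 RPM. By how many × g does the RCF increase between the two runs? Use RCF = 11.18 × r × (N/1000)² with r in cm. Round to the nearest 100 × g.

20000 × g

RCF₁ = 11.18 × 17.5 × (13.7)² = 11.18 × 17.5 × 187.69 ≈ 36,721.5 × g
RCF₂ = 11.18 × 17.5 × (17.03)² = 11.18 × 17.5 × 290.0209 ≈ 56,742.6 × g
Increase = 56,742.6 − 36,721.5 = 20,021.1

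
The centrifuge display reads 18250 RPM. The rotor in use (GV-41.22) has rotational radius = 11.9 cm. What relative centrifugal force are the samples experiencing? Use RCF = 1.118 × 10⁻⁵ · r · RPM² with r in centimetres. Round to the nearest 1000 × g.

RCF = 1.118 × 10⁻⁵ × r × N²
RCF = 1.118 × 10⁻⁵ × 11.9 × (18250)² = 1.118 × 10⁻⁵ × 11.9 × 333,062,500 ≈ 44,311.3 × g

44000 g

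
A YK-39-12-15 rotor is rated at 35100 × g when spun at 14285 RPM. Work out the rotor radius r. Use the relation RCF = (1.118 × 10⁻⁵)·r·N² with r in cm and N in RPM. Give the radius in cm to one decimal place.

35100 = 1.118 × 10⁻⁵ × r × (14285)²
r = 35100 / (1.118 × 10⁻⁵ × 204,061,225) = 35100 / 2281.404 ≈ 15.385 cm

15.4 cm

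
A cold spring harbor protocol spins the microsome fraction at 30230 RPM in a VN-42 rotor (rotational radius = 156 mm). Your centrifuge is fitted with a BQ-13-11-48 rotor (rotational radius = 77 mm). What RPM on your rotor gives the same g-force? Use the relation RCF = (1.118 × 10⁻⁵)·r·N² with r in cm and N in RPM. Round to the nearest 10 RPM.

Original rotor: r = 156 mm = 15.6 cm
RCF_original = 1.118 × 10⁻⁵ × 15.6 × (30230)² = 1.118 × 10⁻⁵ × 15.6 × 913,852,900 ≈ 159,383.3 × g
Your rotor: r = 77 mm = 7.7 cm
159,383.3 = 1.118 × 10⁻⁵ × 7.7 × N²
N² = 159,383.3 / (8.6086 × 10⁻⁵) = 1,851,442,743
N ≈ √1,851,442,743 ≈ 43,028.4

≈ 43030 RPM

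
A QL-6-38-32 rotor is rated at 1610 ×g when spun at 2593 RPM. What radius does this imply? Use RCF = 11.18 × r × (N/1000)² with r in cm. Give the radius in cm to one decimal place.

r ≈ 21.4 cm

1610 = 11.18 × r × (2.593)²
r = 1610 / (11.18 × 6.723649) = 1610 / 75.1704 ≈ 21.418 cm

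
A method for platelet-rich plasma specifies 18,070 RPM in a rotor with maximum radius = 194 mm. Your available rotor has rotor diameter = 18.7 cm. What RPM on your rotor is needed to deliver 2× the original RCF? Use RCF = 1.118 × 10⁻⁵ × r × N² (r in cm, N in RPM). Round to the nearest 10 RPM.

Original rotor: r = 194 mm = 19.4 cm
RCF = 1.118 × 10⁻⁵ × r × N²
RCF_original = 1.118 × 10⁻⁵ × 19.4 × (18070)² = 1.118 × 10⁻⁵ × 19.4 × 326,524,900 ≈ 70,820.6 × g
Target RCF = 2 × 70,820.6 ≈ 141,641.2 × g
Your rotor: r = 18.7 / 2 = 9.35 cm
141,641.2 = 1.118 × 10⁻⁵ × 9.35 × N²
N² = 141,641.2 / (10.4533 × 10⁻⁵) = 1,354,990,290
N ≈ √1,354,990,290 ≈ 36,810.2

≈ 36810 RPM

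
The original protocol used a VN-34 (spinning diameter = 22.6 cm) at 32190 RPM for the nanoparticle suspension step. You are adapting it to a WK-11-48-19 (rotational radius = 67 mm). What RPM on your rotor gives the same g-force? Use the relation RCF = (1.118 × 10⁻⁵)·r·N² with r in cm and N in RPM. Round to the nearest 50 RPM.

41800 RPM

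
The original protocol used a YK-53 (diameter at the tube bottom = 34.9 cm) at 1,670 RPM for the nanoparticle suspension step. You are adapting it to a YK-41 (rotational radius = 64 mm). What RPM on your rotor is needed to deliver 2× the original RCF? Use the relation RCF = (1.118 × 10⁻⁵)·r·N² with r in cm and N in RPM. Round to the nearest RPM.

Original rotor: r = 34.9 / 2 = 17.45 cm
RCF_original = 1.118 × 10⁻⁵ × 17.45 × (1670)² = 1.118 × 10⁻⁵ × 17.45 × 2,788,900 ≈ 544.1 × g
Target RCF = 2 × 544.1 ≈ 1,088.2 × g
Your rotor: r = 64 mm = 6.4 cm
1,088.2 = 1.118 × 10⁻⁵ × 6.4 × N²
N² = 1,088.2 / (7.1552 × 10⁻⁵) = 15,208,520
N ≈ √15,208,520 ≈ 3,899.8

3900 RPM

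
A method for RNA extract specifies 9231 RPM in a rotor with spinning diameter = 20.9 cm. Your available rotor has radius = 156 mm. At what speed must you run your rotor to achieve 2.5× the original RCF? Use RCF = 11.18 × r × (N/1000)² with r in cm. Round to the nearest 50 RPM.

Original rotor: r = 20.9 / 2 = 10.45 cm
RCF = 11.18 × r × (N/1000)²
RCF_original = 11.18 × 10.45 × (9.231)² = 11.18 × 10.45 × 85.211361 ≈ 9,955.3 × g
Target RCF = 2.5 × 9,955.3 ≈ 24,888.2 × g
Your rotor: r = 156 mm = 15.6 cm
24,888.2 = 11.18 × 15.6 × (N/1000)²
(N/1000)² = 24,888.2 / 174.408 = 142.701
N = 1000 × √142.701 ≈ 11,945.8

≈ 11950 RPM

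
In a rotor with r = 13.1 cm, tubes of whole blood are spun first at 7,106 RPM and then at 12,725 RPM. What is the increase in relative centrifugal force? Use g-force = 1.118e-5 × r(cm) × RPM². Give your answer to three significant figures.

RCF₁ = 1.118 × 10⁻⁵ × 13.1 × (7106)² = 1.118 × 10⁻⁵ × 13.1 × 50,495,236 ≈ 7,395.4 × g
RCF₂ = 1.118 × 10⁻⁵ × 13.1 × (12725)² = 1.118 × 10⁻⁵ × 13.1 × 161,925,625 ≈ 23,715.3 × g
Increase = 23,715.3 − 7,395.4 = 16,319.9

16300 ×g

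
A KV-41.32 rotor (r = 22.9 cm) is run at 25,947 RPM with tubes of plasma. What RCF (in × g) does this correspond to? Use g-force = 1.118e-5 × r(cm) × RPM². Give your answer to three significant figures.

RCF = 1.118 × 10⁻⁵ × r × N²
RCF = 1.118 × 10⁻⁵ × 22.9 × (25947)² = 1.118 × 10⁻⁵ × 22.9 × 673,246,809 ≈ 172,366 × g

RCF ≈ 172000 × g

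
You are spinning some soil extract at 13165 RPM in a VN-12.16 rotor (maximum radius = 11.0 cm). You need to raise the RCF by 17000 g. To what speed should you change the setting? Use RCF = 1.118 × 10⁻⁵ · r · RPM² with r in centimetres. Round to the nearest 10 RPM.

Current RCF = 1.118 × 10⁻⁵ × 11 × (13165)² = 1.118 × 10⁻⁵ × 11 × 173,317,225 ≈ 21,314.6 × g
Target RCF = 21,314.6 + 17,000 = 38,314.6 × g
N² = 38,314.6 / (12.298 × 10⁻⁵) = 311,551,472
N ≈ √311,551,472 ≈ 17,650.8

N₂ ≈ 17650 RPM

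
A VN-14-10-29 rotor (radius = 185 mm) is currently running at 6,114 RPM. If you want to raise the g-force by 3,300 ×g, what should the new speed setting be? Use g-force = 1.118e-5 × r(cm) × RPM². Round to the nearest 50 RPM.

≈ 7300 RPM

r = 185 mm = 18.5 cm
Current RCF = 1.118 × 10⁻⁵ × 18.5 × (6114)² = 1.118 × 10⁻⁵ × 18.5 × 37,380,996 ≈ 7,731.5 × g
Target RCF = 7,731.5 + 3,300 = 11,031.5 × g
N² = 11,031.5 / (20.683 × 10⁻⁵) = 53,336,073
N ≈ √53,336,073 ≈ 7,303.2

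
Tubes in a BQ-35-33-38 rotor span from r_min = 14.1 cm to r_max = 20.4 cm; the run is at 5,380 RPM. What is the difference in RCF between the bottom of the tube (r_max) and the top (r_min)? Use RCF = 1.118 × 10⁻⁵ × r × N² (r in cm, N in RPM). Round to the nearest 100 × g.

RCF_max = 1.118 × 10⁻⁵ × 20.4 × (5380)² = 1.118 × 10⁻⁵ × 20.4 × 28,944,400 ≈ 6,601.4 × g
RCF_min = 1.118 × 10⁻⁵ × 14.1 × (5380)² = 1.118 × 10⁻⁵ × 14.1 × 28,944,400 ≈ 4,562.7 × g
ΔRCF = 6,601.4 − 4,562.7 = 2,038.7

ΔRCF ≈ 2000 x g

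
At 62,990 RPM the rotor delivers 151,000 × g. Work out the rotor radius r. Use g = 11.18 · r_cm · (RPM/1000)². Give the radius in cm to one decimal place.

3.4 cm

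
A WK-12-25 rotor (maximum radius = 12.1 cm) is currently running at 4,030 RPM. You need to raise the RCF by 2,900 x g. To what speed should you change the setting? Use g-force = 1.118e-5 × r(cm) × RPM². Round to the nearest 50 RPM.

Current RCF = 1.118 × 10⁻⁵ × 12.1 × (4030)² = 1.118 × 10⁻⁵ × 12.1 × 16,240,900 ≈ 2,197 × g
Target RCF = 2,197 + 2,900 = 5,097 × g
N² = 5,097 / (13.5278 × 10⁻⁵) = 37,677,967
N ≈ √37,677,967 ≈ 6,138.2

N₂ ≈ 6150 RPM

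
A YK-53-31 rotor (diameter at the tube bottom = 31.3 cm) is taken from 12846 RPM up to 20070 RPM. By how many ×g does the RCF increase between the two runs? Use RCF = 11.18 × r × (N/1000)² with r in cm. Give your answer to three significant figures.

≈ 41600 ×g

r = 31.3 / 2 = 15.65 cm
RCF₁ = 11.18 × 15.65 × (12.846)² = 11.18 × 15.65 × 165.019716 ≈ 28,873 × g
RCF₂ = 11.18 × 15.65 × (20.07)² = 11.18 × 15.65 × 402.8049 ≈ 70,477.6 × g
Increase = 70,477.6 − 28,873 = 41,604.6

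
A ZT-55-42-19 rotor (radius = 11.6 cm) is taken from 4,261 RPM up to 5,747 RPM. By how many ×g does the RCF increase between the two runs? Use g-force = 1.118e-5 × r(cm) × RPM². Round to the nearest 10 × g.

RCF₁ = 1.118 × 10⁻⁵ × 11.6 × (4261)² = 1.118 × 10⁻⁵ × 11.6 × 18,156,121 ≈ 2,354.6 × g
RCF₂ = 1.118 × 10⁻⁵ × 11.6 × (5747)² = 1.118 × 10⁻⁵ × 11.6 × 33,028,009 ≈ 4,283.3 × g
Increase = 4,283.3 − 2,354.6 = 1,928.7

1930 ×g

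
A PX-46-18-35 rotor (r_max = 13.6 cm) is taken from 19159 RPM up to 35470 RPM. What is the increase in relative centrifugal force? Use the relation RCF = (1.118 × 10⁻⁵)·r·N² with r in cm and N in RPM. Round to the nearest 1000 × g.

RCF₁ = 1.118 × 10⁻⁵ × 13.6 × (19159)² = 1.118 × 10⁻⁵ × 13.6 × 367,067,281 ≈ 55,811.8 × g
RCF₂ = 1.118 × 10⁻⁵ × 13.6 × (35470)² = 1.118 × 10⁻⁵ × 13.6 × 1,258,120,900 ≈ 191,294.8 × g
Increase = 191,294.8 − 55,811.8 = 135,483

135000 ×g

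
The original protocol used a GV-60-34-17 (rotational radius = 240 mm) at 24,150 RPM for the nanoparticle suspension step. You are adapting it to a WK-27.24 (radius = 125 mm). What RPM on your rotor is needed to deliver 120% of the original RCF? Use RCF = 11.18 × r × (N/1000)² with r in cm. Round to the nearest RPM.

36657 RPM

Original rotor: r = 240 mm = 24.0 cm
RCF_original = 11.18 × 24 × (24.15)² = 11.18 × 24 × 583.2225 ≈ 156,490.3 × g
Target RCF = 1.2 × 156,490.3 ≈ 187,788.4 × g
Your rotor: r = 125 mm = 12.5 cm
187,788.4 = 11.18 × 12.5 × (N/1000)²
(N/1000)² = 187,788.4 / 139.75 = 1343.745
N = 1000 × √1343.745 ≈ 36,657.1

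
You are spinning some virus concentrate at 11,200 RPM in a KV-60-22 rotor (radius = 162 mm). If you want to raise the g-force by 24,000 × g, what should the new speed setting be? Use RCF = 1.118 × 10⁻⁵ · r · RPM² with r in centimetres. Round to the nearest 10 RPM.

r = 162 mm = 16.2 cm
Current RCF = 1.118 × 10⁻⁵ × 16.2 × (11200)² = 1.118 × 10⁻⁵ × 16.2 × 125,440,000 ≈ 22,719.2 × g
Target RCF = 22,719.2 + 24,000 = 46,719.2 × g
N² = 46,719.2 / (18.1116 × 10⁻⁵) = 257,951,810
N ≈ √257,951,810 ≈ 16,060.9

16060 RPM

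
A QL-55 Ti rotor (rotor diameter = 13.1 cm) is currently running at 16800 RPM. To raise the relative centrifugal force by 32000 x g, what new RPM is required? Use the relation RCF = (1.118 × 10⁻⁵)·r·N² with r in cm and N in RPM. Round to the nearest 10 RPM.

N₂ ≈ 26820 RPM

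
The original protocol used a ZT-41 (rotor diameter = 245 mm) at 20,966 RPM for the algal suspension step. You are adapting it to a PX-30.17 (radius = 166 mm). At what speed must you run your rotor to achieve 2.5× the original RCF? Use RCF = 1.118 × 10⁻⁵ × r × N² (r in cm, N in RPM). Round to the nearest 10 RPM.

Original rotor: r = 245 mm / 2 = 122.5 mm = 12.25 cm
RCF = 1.118 × 10⁻⁵ × r × N²
RCF_original = 1.118 × 10⁻⁵ × 12.25 × (20966)² = 1.118 × 10⁻⁵ × 12.25 × 439,573,156 ≈ 60,201.7 × g
Target RCF = 2.5 × 60,201.7 ≈ 150,504.2 × g
Your rotor: r = 166 mm = 16.6 cm
150,504.2 = 1.118 × 10⁻⁵ × 16.6 × N²
N² = 150,504.2 / (18.5588 × 10⁻⁵) = 810,958,683
N ≈ √810,958,683 ≈ 28,477.3

≈ 28480 RPM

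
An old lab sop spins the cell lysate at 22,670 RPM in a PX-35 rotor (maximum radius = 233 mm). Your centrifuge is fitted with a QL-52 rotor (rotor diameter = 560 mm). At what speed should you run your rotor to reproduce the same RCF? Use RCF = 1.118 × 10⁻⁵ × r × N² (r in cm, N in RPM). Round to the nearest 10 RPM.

Original rotor: r = 233 mm = 23.3 cm
RCF_original = 1.118 × 10⁻⁵ × 23.3 × (22670)² = 1.118 × 10⁻⁵ × 23.3 × 513,928,900 ≈ 133,875.4 × g
Your rotor: r = 560 mm / 2 = 280 mm = 28 cm
133,875.4 = 1.118 × 10⁻⁵ × 28 × N²
N² = 133,875.4 / (31.304 × 10⁻⁵) = 427,662,280
N ≈ √427,662,280 ≈ 20,680.0

≈ 20680 RPM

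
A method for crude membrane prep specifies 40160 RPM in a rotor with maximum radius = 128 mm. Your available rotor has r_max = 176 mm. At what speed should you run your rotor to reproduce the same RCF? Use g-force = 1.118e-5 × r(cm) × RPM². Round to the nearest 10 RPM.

≈ 34250 RPM

Original rotor: r = 128 mm = 12.8 cm
RCF_original = 1.118 × 10⁻⁵ × 12.8 × (40160)² = 1.118 × 10⁻⁵ × 12.8 × 1,612,825,600 ≈ 230,801.8 × g
Your rotor: r = 176 mm = 17.6 cm
230,801.8 = 1.118 × 10⁻⁵ × 17.6 × N²
N² = 230,801.8 / (19.6768 × 10⁻⁵) = 1,172,964,100
N ≈ √1,172,964,100 ≈ 34,248.6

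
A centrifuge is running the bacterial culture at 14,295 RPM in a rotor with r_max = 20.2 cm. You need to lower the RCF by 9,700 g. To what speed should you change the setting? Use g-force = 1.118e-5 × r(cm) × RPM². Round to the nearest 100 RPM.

Current RCF = 1.118 × 10⁻⁵ × 20.2 × (14295)² = 1.118 × 10⁻⁵ × 20.2 × 204,347,025 ≈ 46,148.9 × g
Target RCF = 46,148.9 − 9,700 = 36,448.9 × g
N² = 36,448.9 / (22.5836 × 10⁻⁵) = 161,395,437
N ≈ √161,395,437 ≈ 12,704.2

N₂ ≈ 12700 RPM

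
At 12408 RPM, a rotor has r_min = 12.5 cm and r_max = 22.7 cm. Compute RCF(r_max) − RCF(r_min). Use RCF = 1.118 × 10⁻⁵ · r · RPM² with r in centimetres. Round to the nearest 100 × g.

ΔRCF ≈ 17600 × g

ΔRCF = 1.118 × 10⁻⁵ × (r_max − r_min) × N² = 1.118 × 10⁻⁵ × 10.2 × 153,958,464 ≈ 17,556.8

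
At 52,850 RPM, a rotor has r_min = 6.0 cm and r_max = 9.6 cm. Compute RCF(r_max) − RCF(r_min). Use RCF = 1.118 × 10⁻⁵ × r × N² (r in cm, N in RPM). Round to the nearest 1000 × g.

112000 × g

ΔRCF = 1.118 × 10⁻⁵ × (r_max − r_min) × N² = 1.118 × 10⁻⁵ × 3.6 × 2,793,122,500 ≈ 112,417.6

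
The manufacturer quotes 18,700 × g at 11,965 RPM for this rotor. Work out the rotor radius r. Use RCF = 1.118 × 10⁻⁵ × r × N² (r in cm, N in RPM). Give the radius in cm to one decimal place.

r ≈ 11.7 cm

18700 = 1.118 × 10⁻⁵ × r × (11965)²
r = 18700 / (1.118 × 10⁻⁵ × 143,161,225) = 18700 / 1600.542 ≈ 11.684 cm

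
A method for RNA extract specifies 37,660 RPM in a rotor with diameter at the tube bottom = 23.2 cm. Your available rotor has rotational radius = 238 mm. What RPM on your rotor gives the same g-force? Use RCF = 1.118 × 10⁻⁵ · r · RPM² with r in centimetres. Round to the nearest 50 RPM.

Original rotor: r = 23.2 / 2 = 11.6 cm
RCF_original = 1.118 × 10⁻⁵ × 11.6 × (37660)² = 1.118 × 10⁻⁵ × 11.6 × 1,418,275,600 ≈ 183,933.3 × g
Your rotor: r = 238 mm = 23.8 cm
183,933.3 = 1.118 × 10⁻⁵ × 23.8 × N²
N² = 183,933.3 / (26.6084 × 10⁻⁵) = 691,260,279
N ≈ √691,260,279 ≈ 26,291.8

26300 RPM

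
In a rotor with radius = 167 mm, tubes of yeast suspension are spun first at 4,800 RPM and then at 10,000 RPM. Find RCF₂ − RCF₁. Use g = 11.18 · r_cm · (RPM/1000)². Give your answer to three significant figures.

14400 ×g

r = 167 mm = 16.7 cm
RCF₁ = 11.18 × 16.7 × (4.8)² = 11.18 × 16.7 × 23.04 ≈ 4,301.7 × g
RCF₂ = 11.18 × 16.7 × (10)² = 11.18 × 16.7 × 100 ≈ 18,670.6 × g
Increase = 18,670.6 − 4,301.7 = 14,368.9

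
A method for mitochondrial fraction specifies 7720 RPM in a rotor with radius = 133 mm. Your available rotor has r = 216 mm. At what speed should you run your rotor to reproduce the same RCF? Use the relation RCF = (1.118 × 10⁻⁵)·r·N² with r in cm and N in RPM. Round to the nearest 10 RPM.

≈ 6060 RPM

Original rotor: r = 133 mm = 13.3 cm
RCF = 1.118 × 10⁻⁵ × r × N²
RCF_original = 1.118 × 10⁻⁵ × 13.3 × (7720)² = 1.118 × 10⁻⁵ × 13.3 × 59,598,400 ≈ 8,861.9 × g
Your rotor: r = 216 mm = 21.6 cm
8,861.9 = 1.118 × 10⁻⁵ × 21.6 × N²
N² = 8,861.9 / (24.1488 × 10⁻⁵) = 36,697,062
N ≈ √36,697,062 ≈ 6,057.8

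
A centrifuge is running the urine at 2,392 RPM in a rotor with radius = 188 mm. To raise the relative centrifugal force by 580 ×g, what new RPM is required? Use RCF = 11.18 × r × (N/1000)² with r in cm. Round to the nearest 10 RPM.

2910 RPM

r = 188 mm = 18.8 cm
Current RCF = 11.18 × 18.8 × (2.392)² = 11.18 × 18.8 × 5.721664 ≈ 1,202.6 × g
Target RCF = 1,202.6 + 580 = 1,782.6 × g
(N/1000)² = 1,782.6 / 210.184 = 8.48114
N = 1000 × √8.48114 ≈ 2,912.2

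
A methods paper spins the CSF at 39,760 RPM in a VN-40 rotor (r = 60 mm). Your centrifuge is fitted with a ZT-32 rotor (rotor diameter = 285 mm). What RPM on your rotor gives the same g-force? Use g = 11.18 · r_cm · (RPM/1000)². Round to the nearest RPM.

≈ 25800 RPM

Original rotor: r = 60 mm = 6.0 cm
RCF_original = 11.18 × 6 × (39.76)² = 11.18 × 6 × 1,580.8576 ≈ 106,043.9 × g
Your rotor: r = 285 mm / 2 = 142.5 mm = 14.25 cm
106,043.9 = 11.18 × 14.25 × (N/1000)²
(N/1000)² = 106,043.9 / 159.315 = 665.6241
N = 1000 × √665.6241 ≈ 25,799.7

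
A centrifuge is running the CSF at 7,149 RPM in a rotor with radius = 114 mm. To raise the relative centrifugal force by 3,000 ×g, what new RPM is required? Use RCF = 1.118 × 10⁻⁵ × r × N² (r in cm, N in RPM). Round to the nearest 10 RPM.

r = 114 mm = 11.4 cm
Current RCF = 1.118 × 10⁻⁵ × 11.4 × (7149)² = 1.118 × 10⁻⁵ × 11.4 × 51,108,201 ≈ 6,513.8 × g
Target RCF = 6,513.8 + 3,000 = 9,513.8 × g
N² = 9,513.8 / (12.7452 × 10⁻⁵) = 74,646,141
N ≈ √74,646,141 ≈ 8,639.8

8640 RPM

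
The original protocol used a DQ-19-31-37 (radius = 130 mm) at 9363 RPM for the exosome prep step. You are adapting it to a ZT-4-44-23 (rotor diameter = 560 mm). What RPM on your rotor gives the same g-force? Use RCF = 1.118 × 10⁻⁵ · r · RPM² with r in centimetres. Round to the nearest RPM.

Original rotor: r = 130 mm = 13.0 cm
RCF_original = 1.118 × 10⁻⁵ × 13 × (9363)² = 1.118 × 10⁻⁵ × 13 × 87,665,769 ≈ 12,741.3 × g
Your rotor: r = 560 mm / 2 = 280 mm = 28 cm
12,741.3 = 1.118 × 10⁻⁵ × 28 × N²
N² = 12,741.3 / (31.304 × 10⁻⁵) = 40,701,827
N ≈ √40,701,827 ≈ 6,379.8

≈ 6380 RPM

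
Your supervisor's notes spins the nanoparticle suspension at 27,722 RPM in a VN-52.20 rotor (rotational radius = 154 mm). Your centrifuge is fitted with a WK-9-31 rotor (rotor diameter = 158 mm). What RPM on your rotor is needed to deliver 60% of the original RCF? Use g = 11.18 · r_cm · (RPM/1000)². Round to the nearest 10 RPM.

Original rotor: r = 154 mm = 15.4 cm
RCF = 11.18 × r × (N/1000)²
RCF_original = 11.18 × 15.4 × (27.722)² = 11.18 × 15.4 × 768.509284 ≈ 132,315.8 × g
Target RCF = 0.6 × 132,315.8 ≈ 79,389.5 × g
Your rotor: r = 158 mm / 2 = 79 mm = 7.9 cm
79,389.5 = 11.18 × 7.9 × (N/1000)²
(N/1000)² = 79,389.5 / 88.322 = 898.8644
N = 1000 × √898.8644 ≈ 29,981.1

29980 RPM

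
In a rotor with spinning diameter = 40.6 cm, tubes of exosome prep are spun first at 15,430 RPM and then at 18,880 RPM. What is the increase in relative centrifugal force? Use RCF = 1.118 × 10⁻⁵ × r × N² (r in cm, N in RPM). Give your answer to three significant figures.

r = 40.6 / 2 = 20.3 cm
RCF₁ = 1.118 × 10⁻⁵ × 20.3 × (15430)² = 1.118 × 10⁻⁵ × 20.3 × 238,084,900 ≈ 54,034.3 × g
RCF₂ = 1.118 × 10⁻⁵ × 20.3 × (18880)² = 1.118 × 10⁻⁵ × 20.3 × 356,454,400 ≈ 80,898.8 × g
Increase = 80,898.8 − 54,034.3 = 26,864.5

26900 ×g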